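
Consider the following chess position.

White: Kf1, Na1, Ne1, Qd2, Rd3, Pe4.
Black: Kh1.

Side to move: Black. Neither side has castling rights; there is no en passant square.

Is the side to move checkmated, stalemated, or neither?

stalemate

Black to move; black king on h1.
In check: no.
King squares — g1: attacked by Kf1; g2: attacked by Ne1; h2: attacked by Qd2.
Legal moves for Black: none.
Not in check and no legal moves → stalemate.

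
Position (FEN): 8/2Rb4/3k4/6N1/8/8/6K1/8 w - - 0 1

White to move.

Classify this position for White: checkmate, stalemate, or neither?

White to move; white king on g2.
In check: no.
Legal moves for White include: Rc8, Rxd7+, Rb7, Ra7, Rc6+, Rc5, Rc4, Rc3, Rc2, Rc1, Nh7, Nf7+, Ne6, Ne4+, Nh3, Nf3, Kg3, Kf3, ... (list truncated; more exist).
White has legal moves and is not in check → neither.

neither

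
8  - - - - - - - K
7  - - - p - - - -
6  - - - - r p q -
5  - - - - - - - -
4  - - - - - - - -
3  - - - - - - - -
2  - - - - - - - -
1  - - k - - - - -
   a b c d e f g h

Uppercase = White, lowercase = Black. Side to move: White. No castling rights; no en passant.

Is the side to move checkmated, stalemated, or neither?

stalemate

White to move; white king on h8.
In check: no.
King squares — g7: attacked by Qg6; h7: attacked by Qg6; g8: attacked by Qg6.
Legal moves for White: none.
Not in check and no legal moves → stalemate.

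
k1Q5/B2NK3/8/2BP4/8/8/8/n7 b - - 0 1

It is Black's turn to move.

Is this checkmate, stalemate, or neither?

checkmate

Black to move; black king on a8.
In check: yes, from the white queen on c8.
King squares — a7: attacked by Bc5; b7: attacked by Qc8; b8: attacked by Ba7.
Legal moves for Black: none.
In check with no legal moves → checkmate.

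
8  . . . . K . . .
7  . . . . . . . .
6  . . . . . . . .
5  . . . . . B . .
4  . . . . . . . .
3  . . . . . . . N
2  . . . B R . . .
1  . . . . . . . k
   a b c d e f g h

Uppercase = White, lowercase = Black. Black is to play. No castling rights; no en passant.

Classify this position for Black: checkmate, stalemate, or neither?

stalemate

Black to move; black king on h1.
In check: no.
King squares — g1: attacked by Nh3; g2: attacked by Re2; h2: attacked by Re2.
Legal moves for Black: none.
Not in check and no legal moves → stalemate.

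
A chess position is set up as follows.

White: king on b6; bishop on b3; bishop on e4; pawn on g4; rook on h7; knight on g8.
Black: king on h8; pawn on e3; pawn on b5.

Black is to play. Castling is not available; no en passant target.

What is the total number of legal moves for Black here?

Black to move; king on h8.
In check: yes, from the white rook on h7.
Legal moves: none.
Count: 0.

0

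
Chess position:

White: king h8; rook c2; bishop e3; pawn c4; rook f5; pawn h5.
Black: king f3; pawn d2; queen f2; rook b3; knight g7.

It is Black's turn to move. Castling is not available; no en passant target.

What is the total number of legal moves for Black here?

Black to move; king on f3.
In check: yes, from the white rook on f5.
Legal moves: Kg4, Ke4, Kg3, Kxe3, Kg2, Ke2, Nxf5.
Count: 7.

7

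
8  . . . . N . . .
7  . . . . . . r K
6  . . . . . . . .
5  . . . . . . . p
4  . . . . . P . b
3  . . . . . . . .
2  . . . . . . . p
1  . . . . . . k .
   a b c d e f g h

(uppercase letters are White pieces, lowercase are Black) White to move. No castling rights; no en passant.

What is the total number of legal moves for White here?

4

White to move; king on h7.
In check: yes, from the black rook on g7.
Legal moves: Kh8, Kxg7, Kh6, Nxg7.
Count: 4.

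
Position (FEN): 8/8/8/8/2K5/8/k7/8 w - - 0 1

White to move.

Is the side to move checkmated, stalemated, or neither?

White to move; white king on c4.
In check: no.
Legal moves for White: Kd5, Kc5, Kb5, Kd4, Kb4, Kd3, Kc3.
White has 7 legal moves and is not in check → neither.

neither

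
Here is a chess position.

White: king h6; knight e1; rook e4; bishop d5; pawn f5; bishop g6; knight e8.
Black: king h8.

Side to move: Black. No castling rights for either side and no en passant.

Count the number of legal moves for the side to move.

0

Black to move; king on h8.
In check: no.
Legal moves: none.
Count: 0.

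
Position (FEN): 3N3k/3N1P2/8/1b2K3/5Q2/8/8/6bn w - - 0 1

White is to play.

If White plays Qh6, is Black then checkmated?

After Qh6: black king on h8; in check: yes, from the white queen on h6.
King squares — g7: attacked by Qh6; h7: attacked by Qh6; g8: attacked by Pf7.
Black has no legal moves → checkmate.

yes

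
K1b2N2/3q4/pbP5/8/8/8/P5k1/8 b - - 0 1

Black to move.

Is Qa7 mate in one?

After Qa7: white king on a8; in check: yes, from the black queen on a7.
King squares — a7: attacked by Bb6; b7: attacked by Qa7; b8: attacked by Qa7.
White has no legal moves → checkmate.

yes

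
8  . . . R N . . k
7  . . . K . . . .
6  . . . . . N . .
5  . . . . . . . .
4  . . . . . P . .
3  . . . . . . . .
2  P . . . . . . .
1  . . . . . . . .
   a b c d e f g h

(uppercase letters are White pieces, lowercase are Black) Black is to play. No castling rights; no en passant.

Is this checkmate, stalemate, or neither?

Black to move; black king on h8.
In check: no.
King squares — g7: attacked by Ne8; h7: attacked by Nf6; g8: attacked by Nf6.
Legal moves for Black: none.
Not in check and no legal moves → stalemate.

stalemate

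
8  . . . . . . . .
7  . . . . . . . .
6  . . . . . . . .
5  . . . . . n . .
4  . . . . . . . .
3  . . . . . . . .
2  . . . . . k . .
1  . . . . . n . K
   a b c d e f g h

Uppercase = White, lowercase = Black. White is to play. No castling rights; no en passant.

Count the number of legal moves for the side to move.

White to move; king on h1.
In check: no.
Legal moves: none.
Count: 0.

0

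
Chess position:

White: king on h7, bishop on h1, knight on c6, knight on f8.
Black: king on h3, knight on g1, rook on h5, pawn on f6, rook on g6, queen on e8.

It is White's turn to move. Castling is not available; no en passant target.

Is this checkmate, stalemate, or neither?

White to move; white king on h7.
In check: yes, from the black rook on h5.
King squares — g6: attacked by Qe8; h6: attacked by Rh5; g7: attacked by Rg6; g8: attacked by Rg6; h8: attacked by Rh5.
Legal moves for White: none.
In check with no legal moves → checkmate.

checkmate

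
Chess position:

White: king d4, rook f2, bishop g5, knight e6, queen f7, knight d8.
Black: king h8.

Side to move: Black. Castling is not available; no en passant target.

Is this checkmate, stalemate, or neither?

stalemate

Black to move; black king on h8.
In check: no.
King squares — g7: attacked by Ne6; h7: attacked by Qf7; g8: attacked by Qf7.
Legal moves for Black: none.
Not in check and no legal moves → stalemate.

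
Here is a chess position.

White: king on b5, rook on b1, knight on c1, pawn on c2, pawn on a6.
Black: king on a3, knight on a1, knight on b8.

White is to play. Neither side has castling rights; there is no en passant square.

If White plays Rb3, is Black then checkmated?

no

After Rb3: black king on a3; in check: yes, from the white rook on b3.
Black has 1 legal reply: Nxb3.
In check but a legal move exists → not checkmate.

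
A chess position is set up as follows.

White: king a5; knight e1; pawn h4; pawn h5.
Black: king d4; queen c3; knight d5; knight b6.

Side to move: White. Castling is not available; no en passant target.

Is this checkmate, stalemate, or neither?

White to move; white king on a5.
In check: yes, from the black queen on c3.
King squares — a4: attacked by Nb6; b4: attacked by Qc3; b5: available; a6: available; b6: attacked by Nd5.
Legal moves for White: Ka6, Kb5.
White is in check but has 2 legal moves → neither.

neither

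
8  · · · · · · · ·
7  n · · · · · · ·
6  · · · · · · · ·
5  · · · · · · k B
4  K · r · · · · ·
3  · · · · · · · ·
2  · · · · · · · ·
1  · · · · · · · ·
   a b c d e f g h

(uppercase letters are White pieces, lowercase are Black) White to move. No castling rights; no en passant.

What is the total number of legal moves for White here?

3

White to move; king on a4.
In check: yes, from the black rook on c4.
Legal moves: Ka5, Kb3, Ka3.
Count: 3.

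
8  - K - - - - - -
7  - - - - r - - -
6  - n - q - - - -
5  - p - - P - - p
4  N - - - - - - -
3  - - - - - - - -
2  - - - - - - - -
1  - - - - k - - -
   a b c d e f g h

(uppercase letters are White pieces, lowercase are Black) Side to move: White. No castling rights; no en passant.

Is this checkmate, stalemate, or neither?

neither

White to move; white king on b8.
In check: yes, from the black queen on d6.
Legal moves for White: exd6.
White is in check but has 1 legal move → neither.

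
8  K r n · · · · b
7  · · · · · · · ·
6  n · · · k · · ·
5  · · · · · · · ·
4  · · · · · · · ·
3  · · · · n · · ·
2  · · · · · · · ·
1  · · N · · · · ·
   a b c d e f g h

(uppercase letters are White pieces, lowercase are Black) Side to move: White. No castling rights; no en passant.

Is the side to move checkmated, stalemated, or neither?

checkmate

White to move; white king on a8.
In check: yes, from the black rook on b8.
King squares — a7: attacked by Nc8; b7: attacked by Rb8; b8: attacked by Na6.
Legal moves for White: none.
In check with no legal moves → checkmate.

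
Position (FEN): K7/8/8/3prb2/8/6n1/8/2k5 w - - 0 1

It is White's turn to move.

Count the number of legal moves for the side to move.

White to move; king on a8.
In check: no.
Legal moves: Kb8, Kb7, Ka7.
Count: 3.

3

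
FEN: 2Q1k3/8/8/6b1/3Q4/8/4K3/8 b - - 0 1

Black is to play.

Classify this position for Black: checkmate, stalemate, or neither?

Black to move; black king on e8.
In check: yes, from the white queen on c8.
King squares — d7: attacked by Qd4; e7: available; f7: available; d8: attacked by Qd4; f8: attacked by Qc8.
Legal moves for Black: Kf7, Ke7, Bd8.
Black is in check but has 3 legal moves → neither.

neither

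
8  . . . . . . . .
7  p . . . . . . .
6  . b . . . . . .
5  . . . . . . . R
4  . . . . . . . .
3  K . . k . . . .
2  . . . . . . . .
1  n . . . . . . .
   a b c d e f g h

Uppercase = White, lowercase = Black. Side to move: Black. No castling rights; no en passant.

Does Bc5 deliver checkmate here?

After Bc5: white king on a3; in check: yes, from the black bishop on c5.
White has 4 legal replies: Ka4, Kb2, Ka2, Rxc5.
In check but a legal move exists → not checkmate.

no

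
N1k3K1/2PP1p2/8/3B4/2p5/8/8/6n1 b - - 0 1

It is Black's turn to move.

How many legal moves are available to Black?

1

Black to move; king on c8.
In check: yes, from the white pawn on d7.
Legal moves: Kxd7.
Count: 1.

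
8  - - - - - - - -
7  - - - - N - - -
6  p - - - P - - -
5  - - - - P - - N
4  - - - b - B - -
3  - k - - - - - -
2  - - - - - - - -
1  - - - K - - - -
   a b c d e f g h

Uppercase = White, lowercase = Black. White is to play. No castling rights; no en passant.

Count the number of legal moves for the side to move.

White to move; king on d1.
In check: no.
Legal moves: Ng8, Nc8, Ng6, Nc6, Nf5, Nd5, Ng7, Nf6, Ng3, Bh6, Bg5, Bg3, Be3, Bh2, Bd2, Bc1, Ke2, Kd2, Ke1, Kc1.
Count: 20.

20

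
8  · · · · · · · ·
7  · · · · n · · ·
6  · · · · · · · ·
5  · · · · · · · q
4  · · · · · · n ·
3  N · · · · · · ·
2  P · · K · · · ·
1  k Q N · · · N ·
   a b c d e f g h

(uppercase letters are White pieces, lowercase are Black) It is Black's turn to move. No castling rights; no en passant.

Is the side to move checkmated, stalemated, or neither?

checkmate

Black to move; black king on a1.
In check: yes, from the white queen on b1.
King squares — b1: attacked by Na3; a2: attacked by Qb1; b2: attacked by Qb1.
Legal moves for Black: none.
In check with no legal moves → checkmate.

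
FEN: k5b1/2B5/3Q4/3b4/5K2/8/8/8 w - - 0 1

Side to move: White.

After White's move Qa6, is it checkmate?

yes

After Qa6: black king on a8; in check: yes, from the white queen on a6.
King squares — a7: attacked by Qa6; b7: attacked by Qa6; b8: attacked by Bc7.
Black has no legal moves → checkmate.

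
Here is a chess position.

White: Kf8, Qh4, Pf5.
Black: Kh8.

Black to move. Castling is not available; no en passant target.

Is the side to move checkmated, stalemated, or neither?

Black to move; black king on h8.
In check: yes, from the white queen on h4.
King squares — g7: attacked by Kf8; h7: attacked by Qh4; g8: attacked by Kf8.
Legal moves for Black: none.
In check with no legal moves → checkmate.

checkmate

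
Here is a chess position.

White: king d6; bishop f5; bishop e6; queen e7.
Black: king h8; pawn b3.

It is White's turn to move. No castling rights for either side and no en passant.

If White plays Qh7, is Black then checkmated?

yes

After Qh7: black king on h8; in check: yes, from the white queen on h7.
King squares — g7: attacked by Qh7; h7: attacked by Bf5; g8: attacked by Be6.
Black has no legal moves → checkmate.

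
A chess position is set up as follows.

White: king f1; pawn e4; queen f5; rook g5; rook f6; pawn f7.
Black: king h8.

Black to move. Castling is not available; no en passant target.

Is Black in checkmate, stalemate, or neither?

Black to move; black king on h8.
In check: no.
King squares — g7: attacked by Rg5; h7: attacked by Qf5; g8: attacked by Rg5.
Legal moves for Black: none.
Not in check and no legal moves → stalemate.

stalemate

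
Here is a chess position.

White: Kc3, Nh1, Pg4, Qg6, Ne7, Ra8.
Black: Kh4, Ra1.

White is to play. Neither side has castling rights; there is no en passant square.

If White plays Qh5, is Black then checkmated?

yes

After Qh5: black king on h4; in check: yes, from the white queen on h5.
King squares — g3: attacked by Nh1; h3: attacked by Qh5; g4: attacked by Qh5; g5: attacked by Qh5; h5: attacked by Pg4.
Black has no legal moves → checkmate.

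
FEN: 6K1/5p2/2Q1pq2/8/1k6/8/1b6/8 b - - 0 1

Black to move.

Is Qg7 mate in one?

After Qg7: white king on g8; in check: yes, from the black queen on g7.
King squares — f7: attacked by Qg7; g7: attacked by Bb2; h7: attacked by Qg7; f8: attacked by Qg7; h8: attacked by Qg7.
White has no legal moves → checkmate.

yes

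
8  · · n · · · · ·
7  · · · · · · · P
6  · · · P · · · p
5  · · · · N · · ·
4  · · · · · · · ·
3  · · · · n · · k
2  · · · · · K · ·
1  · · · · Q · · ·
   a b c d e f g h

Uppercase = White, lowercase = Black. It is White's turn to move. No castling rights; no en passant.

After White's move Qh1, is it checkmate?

After Qh1: black king on h3; in check: yes, from the white queen on h1.
King squares — g2: attacked by Qh1; h2: attacked by Qh1; g3: attacked by Kf2; g4: attacked by Ne5; h4: attacked by Qh1.
Black has no legal moves → checkmate.

yes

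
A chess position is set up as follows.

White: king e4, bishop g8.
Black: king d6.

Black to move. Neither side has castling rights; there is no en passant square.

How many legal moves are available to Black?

5

Black to move; king on d6.
In check: no.
Legal moves: Ke7, Kd7, Kc7, Kc6, Kc5.
Count: 5.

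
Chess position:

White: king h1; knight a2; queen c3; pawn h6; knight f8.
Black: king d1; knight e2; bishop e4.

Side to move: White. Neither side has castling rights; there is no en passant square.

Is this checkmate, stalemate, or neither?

White to move; white king on h1.
In check: yes, from the black bishop on e4.
Legal moves for White: Kh2, Qf3.
White is in check but has 2 legal moves → neither.

neither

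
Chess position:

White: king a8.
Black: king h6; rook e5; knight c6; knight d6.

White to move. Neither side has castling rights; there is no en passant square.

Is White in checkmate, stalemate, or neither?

White to move; white king on a8.
In check: no.
King squares — a7: attacked by Nc6; b7: attacked by Nd6; b8: attacked by Nc6.
Legal moves for White: none.
Not in check and no legal moves → stalemate.

stalemate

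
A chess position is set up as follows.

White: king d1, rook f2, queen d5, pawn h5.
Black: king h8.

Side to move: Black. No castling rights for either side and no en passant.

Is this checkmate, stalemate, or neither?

neither

Black to move; black king on h8.
In check: no.
Legal moves for Black: Kh7, Kg7.
Black has 2 legal moves and is not in check → neither.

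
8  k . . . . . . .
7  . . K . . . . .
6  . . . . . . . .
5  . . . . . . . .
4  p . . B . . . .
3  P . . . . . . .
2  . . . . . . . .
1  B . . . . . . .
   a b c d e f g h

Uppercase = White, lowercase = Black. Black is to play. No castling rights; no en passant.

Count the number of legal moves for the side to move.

0

Black to move; king on a8.
In check: no.
Legal moves: none.
Count: 0.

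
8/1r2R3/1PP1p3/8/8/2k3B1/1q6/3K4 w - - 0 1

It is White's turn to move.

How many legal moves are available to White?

White to move; king on d1.
In check: no.
Legal moves: Re8, Rh7, Rg7, Rf7, Rd7, Rc7, Rxb7, Rxe6, Bb8, Bc7, Bd6, Be5+, Bh4, Bf4, Bh2, Bf2, Be1+, Ke1, cxb7, c7.
Count: 20.

20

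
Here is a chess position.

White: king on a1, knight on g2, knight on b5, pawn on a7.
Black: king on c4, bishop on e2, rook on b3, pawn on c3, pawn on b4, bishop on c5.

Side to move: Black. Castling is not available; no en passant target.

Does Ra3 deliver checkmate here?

no

After Ra3: white king on a1; in check: yes, from the black rook on a3.
White has 2 legal replies: Kb1, Nxa3+.
In check but a legal move exists → not checkmate.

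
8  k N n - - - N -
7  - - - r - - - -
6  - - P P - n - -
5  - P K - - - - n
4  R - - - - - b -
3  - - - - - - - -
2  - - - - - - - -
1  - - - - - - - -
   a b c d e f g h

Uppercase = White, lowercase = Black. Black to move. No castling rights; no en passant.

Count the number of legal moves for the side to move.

3

Black to move; king on a8.
In check: yes, from the white rook on a4.
Legal moves: Kxb8, Na7, Ra7.
Count: 3.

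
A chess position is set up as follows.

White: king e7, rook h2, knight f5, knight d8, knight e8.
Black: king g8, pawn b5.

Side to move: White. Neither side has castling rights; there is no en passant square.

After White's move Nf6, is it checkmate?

yes

After Nf6: black king on g8; in check: yes, from the white knight on f6.
King squares — f7: attacked by Ke7; g7: attacked by Nf5; h7: attacked by Rh2; f8: attacked by Ke7; h8: attacked by Rh2.
Black has no legal moves → checkmate.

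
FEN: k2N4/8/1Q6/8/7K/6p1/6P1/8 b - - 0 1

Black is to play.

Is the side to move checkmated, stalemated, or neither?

Black to move; black king on a8.
In check: no.
King squares — a7: attacked by Qb6; b7: attacked by Qb6; b8: attacked by Qb6.
Legal moves for Black: none.
Not in check and no legal moves → stalemate.

stalemate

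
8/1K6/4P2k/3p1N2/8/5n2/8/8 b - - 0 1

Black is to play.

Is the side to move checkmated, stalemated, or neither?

Black to move; black king on h6.
In check: yes, from the white knight on f5.
Legal moves for Black: Kh7, Kg6, Kh5, Kg5.
Black is in check but has 4 legal moves → neither.

neither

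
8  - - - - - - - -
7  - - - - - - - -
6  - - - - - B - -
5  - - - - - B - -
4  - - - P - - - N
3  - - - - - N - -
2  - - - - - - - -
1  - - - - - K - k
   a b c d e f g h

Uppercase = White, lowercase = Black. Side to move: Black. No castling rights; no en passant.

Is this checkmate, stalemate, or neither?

Black to move; black king on h1.
In check: no.
King squares — g1: attacked by Kf1; g2: attacked by Kf1; h2: attacked by Nf3.
Legal moves for Black: none.
Not in check and no legal moves → stalemate.

stalemate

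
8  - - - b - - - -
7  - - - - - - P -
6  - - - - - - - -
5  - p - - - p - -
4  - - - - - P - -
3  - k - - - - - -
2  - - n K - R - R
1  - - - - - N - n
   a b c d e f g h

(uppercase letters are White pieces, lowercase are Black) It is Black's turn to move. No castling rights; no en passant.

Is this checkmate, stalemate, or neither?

neither

Black to move; black king on b3.
In check: no.
Legal moves for Black include: Be7, Bc7, Bf6, Bb6, Bg5, Ba5+, Bh4, Kc4, Kb4, Ka4, Ka3, Kb2, Ka2, Nd4, Nb4, Ne3, Na3, Ne1, ... (list truncated; more exist).
Black has legal moves and is not in check → neither.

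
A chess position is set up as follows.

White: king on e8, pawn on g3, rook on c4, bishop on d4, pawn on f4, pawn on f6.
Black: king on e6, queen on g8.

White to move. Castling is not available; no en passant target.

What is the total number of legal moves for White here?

White to move; king on e8.
In check: yes, from the black queen on g8.
Legal moves: none.
Count: 0.

0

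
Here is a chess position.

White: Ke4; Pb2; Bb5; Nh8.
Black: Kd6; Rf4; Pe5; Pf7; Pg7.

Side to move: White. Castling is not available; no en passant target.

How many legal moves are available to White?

2

White to move; king on e4.
In check: yes, from the black rook on f4.
Legal moves: Ke3, Kd3.
Count: 2.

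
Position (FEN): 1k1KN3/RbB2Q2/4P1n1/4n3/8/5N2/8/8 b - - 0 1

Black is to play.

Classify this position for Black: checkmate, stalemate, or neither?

Black to move; black king on b8.
In check: yes, from the white bishop on c7.
Legal moves for Black: Kxa7.
Black is in check but has 1 legal move → neither.

neither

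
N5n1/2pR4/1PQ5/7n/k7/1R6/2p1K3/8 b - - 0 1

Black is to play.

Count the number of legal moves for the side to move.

Black to move; king on a4.
In check: yes, from the white queen on c6.
Legal moves: Ka5, Kxb3.
Count: 2.

2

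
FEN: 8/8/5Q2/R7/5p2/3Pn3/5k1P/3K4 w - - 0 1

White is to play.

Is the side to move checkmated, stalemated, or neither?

neither

White to move; white king on d1.
In check: yes, from the black knight on e3.
Legal moves for White: Kd2, Kc1.
White is in check but has 2 legal moves → neither.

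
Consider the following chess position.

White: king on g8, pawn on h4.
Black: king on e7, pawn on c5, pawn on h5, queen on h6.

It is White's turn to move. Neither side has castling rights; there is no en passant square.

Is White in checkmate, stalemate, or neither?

White to move; white king on g8.
In check: no.
King squares — f7: attacked by Ke7; g7: attacked by Qh6; h7: attacked by Qh6; f8: attacked by Qh6; h8: attacked by Qh6.
Legal moves for White: none.
Not in check and no legal moves → stalemate.

stalemate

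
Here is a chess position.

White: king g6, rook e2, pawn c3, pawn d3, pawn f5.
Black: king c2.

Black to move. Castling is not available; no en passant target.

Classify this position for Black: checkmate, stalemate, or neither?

Black to move; black king on c2.
In check: yes, from the white rook on e2.
Legal moves for Black: Kxd3, Kxc3, Kb3, Kd1, Kc1, Kb1.
Black is in check but has 6 legal moves → neither.

neither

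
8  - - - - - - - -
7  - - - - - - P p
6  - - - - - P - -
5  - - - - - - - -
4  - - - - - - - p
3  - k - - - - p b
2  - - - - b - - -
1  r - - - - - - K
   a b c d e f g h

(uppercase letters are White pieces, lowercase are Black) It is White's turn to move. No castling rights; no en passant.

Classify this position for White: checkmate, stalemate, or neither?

White to move; white king on h1.
In check: yes, from the black rook on a1.
King squares — g1: attacked by Ra1; g2: attacked by Bh3; h2: attacked by Pg3.
Legal moves for White: none.
In check with no legal moves → checkmate.

checkmate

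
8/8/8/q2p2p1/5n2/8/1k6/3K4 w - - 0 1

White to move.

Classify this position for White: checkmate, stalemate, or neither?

stalemate

White to move; white king on d1.
In check: no.
King squares — c1: attacked by Kb2; e1: attacked by Qa5; c2: attacked by Kb2; d2: attacked by Qa5; e2: attacked by Nf4.
Legal moves for White: none.
Not in check and no legal moves → stalemate.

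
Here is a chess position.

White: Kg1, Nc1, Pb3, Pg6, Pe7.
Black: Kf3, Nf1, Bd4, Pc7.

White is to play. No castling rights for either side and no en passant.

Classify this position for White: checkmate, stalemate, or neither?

White to move; white king on g1.
In check: yes, from the black bishop on d4.
Legal moves for White: Kh1, Kxf1.
White is in check but has 2 legal moves → neither.

neither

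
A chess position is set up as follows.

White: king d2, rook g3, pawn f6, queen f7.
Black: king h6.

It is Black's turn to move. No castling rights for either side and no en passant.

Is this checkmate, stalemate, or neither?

stalemate

Black to move; black king on h6.
In check: no.
King squares — g5: attacked by Rg3; h5: attacked by Qf7; g6: attacked by Rg3; g7: attacked by Rg3; h7: attacked by Qf7.
Legal moves for Black: none.
Not in check and no legal moves → stalemate.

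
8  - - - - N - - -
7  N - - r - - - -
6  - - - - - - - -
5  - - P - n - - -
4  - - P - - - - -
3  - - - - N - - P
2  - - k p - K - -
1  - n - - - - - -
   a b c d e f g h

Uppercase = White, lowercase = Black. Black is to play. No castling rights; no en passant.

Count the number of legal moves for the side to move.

Black to move; king on c2.
In check: yes, from the white knight on e3.
Legal moves: Kd3, Kc3, Kb3, Kb2, Kc1.
Count: 5.

5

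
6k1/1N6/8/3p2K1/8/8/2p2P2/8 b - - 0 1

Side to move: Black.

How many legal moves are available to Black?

10

Black to move; king on g8.
In check: no.
Legal moves: Kh8, Kf8, Kh7, Kg7, Kf7, d4, c1=Q+, c1=R, c1=B+, c1=N.
Count: 10.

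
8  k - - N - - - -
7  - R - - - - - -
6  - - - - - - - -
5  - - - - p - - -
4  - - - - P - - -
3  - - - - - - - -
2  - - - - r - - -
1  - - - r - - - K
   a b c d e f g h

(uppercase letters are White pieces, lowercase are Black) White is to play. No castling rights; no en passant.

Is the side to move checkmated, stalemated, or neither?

White to move; white king on h1.
In check: yes, from the black rook on d1.
King squares — g1: attacked by Rd1; g2: attacked by Re2; h2: attacked by Re2.
Legal moves for White: none.
In check with no legal moves → checkmate.

checkmate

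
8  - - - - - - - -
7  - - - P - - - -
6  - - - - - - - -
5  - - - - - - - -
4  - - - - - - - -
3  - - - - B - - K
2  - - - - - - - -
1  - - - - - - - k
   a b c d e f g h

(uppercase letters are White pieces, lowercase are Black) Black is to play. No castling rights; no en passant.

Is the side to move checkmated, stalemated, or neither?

stalemate

Black to move; black king on h1.
In check: no.
King squares — g1: attacked by Be3; g2: attacked by Kh3; h2: attacked by Kh3.
Legal moves for Black: none.
Not in check and no legal moves → stalemate.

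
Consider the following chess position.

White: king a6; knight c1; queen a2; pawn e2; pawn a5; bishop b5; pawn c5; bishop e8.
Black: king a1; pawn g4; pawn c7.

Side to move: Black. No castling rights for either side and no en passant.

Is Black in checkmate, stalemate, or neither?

checkmate

Black to move; black king on a1.
In check: yes, from the white queen on a2.
King squares — b1: attacked by Qa2; a2: attacked by Nc1; b2: attacked by Qa2.
Legal moves for Black: none.
In check with no legal moves → checkmate.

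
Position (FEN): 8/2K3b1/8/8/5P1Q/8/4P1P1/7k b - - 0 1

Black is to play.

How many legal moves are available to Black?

2

Black to move; king on h1.
In check: yes, from the white queen on h4.
Legal moves: Kxg2, Kg1.
Count: 2.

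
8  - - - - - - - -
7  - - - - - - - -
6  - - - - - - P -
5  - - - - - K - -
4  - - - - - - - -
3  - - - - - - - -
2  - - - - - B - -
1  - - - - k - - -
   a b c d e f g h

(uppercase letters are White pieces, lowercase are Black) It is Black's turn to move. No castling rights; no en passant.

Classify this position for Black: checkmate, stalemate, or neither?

Black to move; black king on e1.
In check: yes, from the white bishop on f2.
Legal moves for Black: Kxf2, Ke2, Kd2, Kf1, Kd1.
Black is in check but has 5 legal moves → neither.

neither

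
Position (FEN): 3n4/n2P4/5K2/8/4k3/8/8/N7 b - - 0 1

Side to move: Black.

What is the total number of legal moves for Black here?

Black to move; king on e4.
In check: no.
Legal moves: Nf7, Nb7, Ne6, Ndc6, Nc8, Nac6, Nb5, Kd5, Kf4, Kd4, Kf3, Ke3, Kd3.
Count: 13.

13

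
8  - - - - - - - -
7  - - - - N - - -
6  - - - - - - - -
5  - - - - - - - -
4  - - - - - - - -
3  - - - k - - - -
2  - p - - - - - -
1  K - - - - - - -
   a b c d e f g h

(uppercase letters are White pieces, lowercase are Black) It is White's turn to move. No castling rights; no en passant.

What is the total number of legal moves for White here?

3

White to move; king on a1.
In check: yes, from the black pawn on b2.
Legal moves: Kxb2, Ka2, Kb1.
Count: 3.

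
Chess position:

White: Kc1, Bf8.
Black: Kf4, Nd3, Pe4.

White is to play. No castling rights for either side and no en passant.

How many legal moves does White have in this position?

White to move; king on c1.
In check: yes, from the black knight on d3.
Legal moves: Kd2, Kc2, Kd1, Kb1.
Count: 4.

4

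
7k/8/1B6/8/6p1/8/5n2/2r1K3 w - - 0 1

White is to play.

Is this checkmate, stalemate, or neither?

neither

White to move; white king on e1.
In check: yes, from the black rook on c1.
King squares — d1: attacked by Rc1; f1: attacked by Rc1; d2: available; e2: available; f2: available.
Legal moves for White: Kxf2, Ke2, Kd2.
White is in check but has 3 legal moves → neither.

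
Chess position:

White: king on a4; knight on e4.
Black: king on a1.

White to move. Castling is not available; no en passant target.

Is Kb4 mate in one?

no

After Kb4: black king on a1; in check: no.
Black is not in check, so this cannot be checkmate.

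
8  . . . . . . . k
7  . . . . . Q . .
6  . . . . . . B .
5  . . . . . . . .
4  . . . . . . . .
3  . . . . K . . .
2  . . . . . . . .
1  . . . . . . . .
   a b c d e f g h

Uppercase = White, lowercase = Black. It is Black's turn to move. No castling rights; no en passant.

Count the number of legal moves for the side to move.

Black to move; king on h8.
In check: no.
Legal moves: none.
Count: 0.

0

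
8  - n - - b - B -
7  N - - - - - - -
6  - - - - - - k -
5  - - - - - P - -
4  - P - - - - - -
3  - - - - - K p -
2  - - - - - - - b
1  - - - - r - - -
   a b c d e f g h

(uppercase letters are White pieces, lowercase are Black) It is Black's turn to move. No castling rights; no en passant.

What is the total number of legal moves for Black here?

6

Black to move; king on g6.
In check: yes, from the white pawn on f5.
Legal moves: Kg7, Kh6, Kf6, Kh5, Kg5, Kxf5.
Count: 6.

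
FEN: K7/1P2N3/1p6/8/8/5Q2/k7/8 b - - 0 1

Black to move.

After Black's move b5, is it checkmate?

After b5: white king on a8; in check: no.
White is not in check, so this cannot be checkmate.

no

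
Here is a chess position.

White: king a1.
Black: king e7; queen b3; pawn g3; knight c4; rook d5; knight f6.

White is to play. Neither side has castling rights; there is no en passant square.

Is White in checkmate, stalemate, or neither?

White to move; white king on a1.
In check: no.
King squares — b1: attacked by Qb3; a2: attacked by Qb3; b2: attacked by Qb3.
Legal moves for White: none.
Not in check and no legal moves → stalemate.

stalemate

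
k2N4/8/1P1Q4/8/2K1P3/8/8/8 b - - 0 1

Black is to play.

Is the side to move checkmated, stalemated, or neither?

stalemate

Black to move; black king on a8.
In check: no.
King squares — a7: attacked by Pb6; b7: attacked by Nd8; b8: attacked by Qd6.
Legal moves for Black: none.
Not in check and no legal moves → stalemate.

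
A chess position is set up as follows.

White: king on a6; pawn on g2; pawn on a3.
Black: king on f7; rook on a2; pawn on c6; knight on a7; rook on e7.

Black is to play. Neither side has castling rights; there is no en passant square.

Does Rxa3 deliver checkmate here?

After Rxa3: white king on a6; in check: yes, from the black rook on a3.
White has 1 legal reply: Kb6.
In check but a legal move exists → not checkmate.

no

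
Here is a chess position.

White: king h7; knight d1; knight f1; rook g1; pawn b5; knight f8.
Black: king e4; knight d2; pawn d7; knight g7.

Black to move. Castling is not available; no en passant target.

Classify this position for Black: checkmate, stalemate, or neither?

neither

Black to move; black king on e4.
In check: no.
Legal moves for Black: Ne8, Ne6, Nh5, Nf5, Kf5, Ke5, Kd5, Kf4, Kd4, Kf3, Kd3, Nc4, Nf3, Nb3, Nxf1, Nb1, d6, d5.
Black has 18 legal moves and is not in check → neither.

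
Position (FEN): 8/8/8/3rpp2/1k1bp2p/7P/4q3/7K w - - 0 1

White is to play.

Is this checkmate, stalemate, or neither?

White to move; white king on h1.
In check: no.
King squares — g1: attacked by Bd4; g2: attacked by Qe2; h2: attacked by Qe2.
Legal moves for White: none.
Not in check and no legal moves → stalemate.

stalemate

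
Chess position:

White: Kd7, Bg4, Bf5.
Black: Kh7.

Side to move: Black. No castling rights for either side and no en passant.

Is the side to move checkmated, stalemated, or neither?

Black to move; black king on h7.
In check: yes, from the white bishop on f5.
Legal moves for Black: Kh8, Kg8, Kg7, Kh6.
Black is in check but has 4 legal moves → neither.

neither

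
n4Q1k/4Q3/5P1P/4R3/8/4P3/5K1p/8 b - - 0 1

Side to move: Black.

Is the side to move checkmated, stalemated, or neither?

Black to move; black king on h8.
In check: yes, from the white queen on f8.
King squares — g7: attacked by Pf6; h7: attacked by Qe7; g8: attacked by Qf8.
Legal moves for Black: none.
In check with no legal moves → checkmate.

checkmate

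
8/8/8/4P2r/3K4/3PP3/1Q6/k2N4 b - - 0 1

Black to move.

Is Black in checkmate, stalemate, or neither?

Black to move; black king on a1.
In check: yes, from the white queen on b2.
King squares — b1: attacked by Qb2; a2: attacked by Qb2; b2: attacked by Nd1.
Legal moves for Black: none.
In check with no legal moves → checkmate.

checkmate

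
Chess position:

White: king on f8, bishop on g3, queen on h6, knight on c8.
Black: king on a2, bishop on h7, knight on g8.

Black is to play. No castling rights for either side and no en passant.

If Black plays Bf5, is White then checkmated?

no

After Bf5: white king on f8; in check: no.
White is not in check, so this cannot be checkmate.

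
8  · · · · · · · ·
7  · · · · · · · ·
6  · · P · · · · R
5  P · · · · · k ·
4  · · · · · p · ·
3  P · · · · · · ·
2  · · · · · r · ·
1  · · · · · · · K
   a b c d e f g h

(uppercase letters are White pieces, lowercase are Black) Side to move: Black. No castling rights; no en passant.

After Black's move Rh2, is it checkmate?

After Rh2: white king on h1; in check: yes, from the black rook on h2.
White has 3 legal replies: Kxh2, Kg1, Rxh2.
In check but a legal move exists → not checkmate.

no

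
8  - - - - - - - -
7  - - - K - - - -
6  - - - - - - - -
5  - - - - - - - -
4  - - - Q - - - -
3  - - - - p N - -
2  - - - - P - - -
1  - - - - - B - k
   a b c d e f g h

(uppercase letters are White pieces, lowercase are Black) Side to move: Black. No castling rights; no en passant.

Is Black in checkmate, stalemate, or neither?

Black to move; black king on h1.
In check: no.
King squares — g1: attacked by Nf3; g2: attacked by Bf1; h2: attacked by Nf3.
Legal moves for Black: none.
Not in check and no legal moves → stalemate.

stalemate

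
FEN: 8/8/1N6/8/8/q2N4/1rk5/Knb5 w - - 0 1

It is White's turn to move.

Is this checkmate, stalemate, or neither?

White to move; white king on a1.
In check: yes, from the black queen on a3.
King squares — b1: attacked by Rb2; a2: attacked by Rb2; b2: attacked by Bc1.
Legal moves for White: none.
In check with no legal moves → checkmate.

checkmate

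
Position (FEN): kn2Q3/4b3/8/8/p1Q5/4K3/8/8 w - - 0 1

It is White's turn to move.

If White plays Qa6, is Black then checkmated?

yes

After Qa6: black king on a8; in check: yes, from the white queen on a6.
King squares — a7: attacked by Qa6; b7: attacked by Qa6; b8: own knight.
Black has no legal moves → checkmate.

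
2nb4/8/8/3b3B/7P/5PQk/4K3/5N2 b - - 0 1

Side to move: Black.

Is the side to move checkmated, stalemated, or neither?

checkmate

Black to move; black king on h3.
In check: yes, from the white queen on g3.
King squares — g2: attacked by Qg3; h2: attacked by Nf1; g3: attacked by Nf1; g4: attacked by Pf3; h4: attacked by Qg3.
Legal moves for Black: none.
In check with no legal moves → checkmate.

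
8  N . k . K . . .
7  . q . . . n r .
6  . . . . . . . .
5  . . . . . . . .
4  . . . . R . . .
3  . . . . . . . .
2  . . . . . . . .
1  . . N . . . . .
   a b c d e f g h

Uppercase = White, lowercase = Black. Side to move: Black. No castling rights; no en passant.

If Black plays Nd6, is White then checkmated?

After Nd6: white king on e8; in check: yes, from the black knight on d6.
White has 1 legal reply: Kf8.
In check but a legal move exists → not checkmate.

no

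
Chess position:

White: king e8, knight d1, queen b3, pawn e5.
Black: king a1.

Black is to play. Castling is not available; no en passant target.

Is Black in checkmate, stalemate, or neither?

stalemate

Black to move; black king on a1.
In check: no.
King squares — b1: attacked by Qb3; a2: attacked by Qb3; b2: attacked by Nd1.
Legal moves for Black: none.
Not in check and no legal moves → stalemate.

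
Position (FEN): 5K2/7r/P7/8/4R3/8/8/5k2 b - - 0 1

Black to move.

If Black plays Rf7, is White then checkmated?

no

After Rf7: white king on f8; in check: yes, from the black rook on f7.
White has 3 legal replies: Kg8, Ke8, Kxf7.
In check but a legal move exists → not checkmate.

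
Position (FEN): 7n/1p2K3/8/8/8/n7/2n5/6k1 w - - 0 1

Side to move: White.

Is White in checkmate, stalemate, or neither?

neither

White to move; white king on e7.
In check: no.
Legal moves for White: Kf8, Ke8, Kd8, Kd7, Kf6, Ke6, Kd6.
White has 7 legal moves and is not in check → neither.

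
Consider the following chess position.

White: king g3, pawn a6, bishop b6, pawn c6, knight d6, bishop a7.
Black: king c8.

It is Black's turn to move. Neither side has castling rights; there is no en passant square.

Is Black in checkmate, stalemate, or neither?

Black to move; black king on c8.
In check: yes, from the white knight on d6.
King squares — b7: attacked by Pa6; c7: attacked by Bb6; d7: attacked by Pc6; b8: attacked by Ba7; d8: attacked by Bb6.
Legal moves for Black: none.
In check with no legal moves → checkmate.

checkmate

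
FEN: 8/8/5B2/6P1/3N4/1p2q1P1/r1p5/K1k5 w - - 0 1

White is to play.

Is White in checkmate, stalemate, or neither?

White to move; white king on a1.
In check: yes, from the black rook on a2.
King squares — b1: attacked by Kc1; a2: attacked by Pb3; b2: attacked by Kc1.
Legal moves for White: none.
In check with no legal moves → checkmate.

checkmate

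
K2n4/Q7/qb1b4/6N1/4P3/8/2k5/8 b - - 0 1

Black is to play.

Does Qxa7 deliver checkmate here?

After Qxa7: white king on a8; in check: yes, from the black queen on a7.
King squares — a7: attacked by Bb6; b7: attacked by Qa7; b8: attacked by Bd6.
White has no legal moves → checkmate.

yes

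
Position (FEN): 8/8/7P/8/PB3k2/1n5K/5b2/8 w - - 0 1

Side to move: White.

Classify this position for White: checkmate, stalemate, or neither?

neither

White to move; white king on h3.
In check: no.
Legal moves for White: Bf8, Be7, Bd6+, Bc5, Ba5, Bc3, Ba3, Bd2+, Be1, Kh2, Kg2, h7, a5.
White has 13 legal moves and is not in check → neither.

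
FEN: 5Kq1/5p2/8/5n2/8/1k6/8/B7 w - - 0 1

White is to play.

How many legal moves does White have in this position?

White to move; king on f8.
In check: yes, from the black queen on g8.
Legal moves: Kxg8.
Count: 1.

1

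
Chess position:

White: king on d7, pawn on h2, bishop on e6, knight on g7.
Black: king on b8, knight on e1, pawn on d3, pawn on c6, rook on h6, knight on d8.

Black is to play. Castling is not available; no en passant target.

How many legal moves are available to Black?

Black to move; king on b8.
In check: no.
Legal moves: Nf7, Nb7, Nxe6, Ka8, Kb7, Ka7, Rh8, Rh7, Rg6, Rf6, Rxe6, Rh5, Rh4, Rh3, Rxh2, Nf3, Ng2, Nc2, c5, d2.
Count: 20.

20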